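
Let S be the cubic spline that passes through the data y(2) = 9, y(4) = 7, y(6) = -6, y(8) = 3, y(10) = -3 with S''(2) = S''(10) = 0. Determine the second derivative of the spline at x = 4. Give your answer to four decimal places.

-7.1786

Write M_i for S''(x_i). With h_i = 2, 2, 2, 2 and divided differences Δ_i = -1, -13/2, 9/2, -3, the continuity of S' gives the tridiagonal system
  2·M_0 + 8·M_1 + 2·M_2 = 6(Δ_1 - Δ_0) = -33
  2·M_1 + 8·M_2 + 2·M_3 = 6(Δ_2 - Δ_1) = 66
  2·M_2 + 8·M_3 + 2·M_4 = 6(Δ_3 - Δ_2) = -45
Natural end conditions: M_0 = M_4 = 0.
Hence M_0 = 0, M_1 = -201/28, M_2 = 171/14, M_3 = -243/28, M_4 = 0.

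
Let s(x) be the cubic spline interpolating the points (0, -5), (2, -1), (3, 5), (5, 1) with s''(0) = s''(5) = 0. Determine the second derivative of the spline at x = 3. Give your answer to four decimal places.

Write σ_i for s''(x_i). With h_i = 2, 1, 2 and divided differences Δ_i = 2, 6, -2, the continuity of s' gives the tridiagonal system
  2·σ_0 + 6·σ_1 + 1·σ_2 = 6(Δ_1 - Δ_0) = 24
  1·σ_1 + 6·σ_2 + 2·σ_3 = 6(Δ_2 - Δ_1) = -48
Natural end conditions: σ_0 = σ_3 = 0.
Solving: σ_0 = 0, σ_1 = 192/35, σ_2 = -312/35, σ_3 = 0.

-8.9143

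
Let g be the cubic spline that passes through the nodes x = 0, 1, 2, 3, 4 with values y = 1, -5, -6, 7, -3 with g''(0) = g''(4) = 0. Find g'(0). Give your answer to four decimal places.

Let M_i = g''(x_i). Step sizes h_i = 1, 1, 1, 1; slopes of the chords Δ_i = (y_(i+1) - y_i)/h_i = -6, -1, 13, -10.
  1·M_0 + 4·M_1 + 1·M_2 = 6(Δ_1 - Δ_0) = 30
  1·M_1 + 4·M_2 + 1·M_3 = 6(Δ_2 - Δ_1) = 84
  1·M_2 + 4·M_3 + 1·M_4 = 6(Δ_3 - Δ_2) = -138
Natural end conditions: M_0 = M_4 = 0.
Solving: M_0 = 0, M_1 = -3/7, M_2 = 222/7, M_3 = -297/7, M_4 = 0.
On [0, 1], g'(x) = b_0 + 2c_0·x + 3d_0·x² with b_0 = Δ_0 - h_0(2M_0 + M_1)/6 = -83/14, c_0 = M_0/2 = 0, d_0 = (M_1 - M_0)/(6h_0) = -1/14. So g'(0) = -83/14.

-5.9286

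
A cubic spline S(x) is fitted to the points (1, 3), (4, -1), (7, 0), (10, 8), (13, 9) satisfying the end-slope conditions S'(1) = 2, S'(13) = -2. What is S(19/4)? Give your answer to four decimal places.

Put m_i = S'' at the i-th knot. Here h = (3, 3, 3, 3) and Δ = (-4/3, 1/3, 8/3, 1/3), so the interior equations h_(i-1)·m_(i-1) + 2(h_(i-1)+h_i)·m_i + h_i·m_(i+1) = 6(Δ_i − Δ_(i-1)) read
  3·m_0 + 12·m_1 + 3·m_2 = 6(Δ_1 - Δ_0) = 10
  3·m_1 + 12·m_2 + 3·m_3 = 6(Δ_2 - Δ_1) = 14
  3·m_2 + 12·m_3 + 3·m_4 = 6(Δ_3 - Δ_2) = -14
Clamped end conditions give two more equations: 2h_0·m_0 + h_0·m_1 = 6(Δ_0 - S'(1)) = -20 and h_3·m_3 + 2h_3·m_4 = 6(S'(13) - Δ_3) = -14.
Hence m_0 = -29/7, m_1 = 34/21, m_2 = 1, m_3 = -20/21, m_4 = -13/7.
On [4, 7], S(x) = -1 - 25/14·(x - 4) + 17/21·(x - 4)² - 13/378·(x - 4)³.
With (x - 4) = 3/4: S(19/4) = -243/128.

-1.8984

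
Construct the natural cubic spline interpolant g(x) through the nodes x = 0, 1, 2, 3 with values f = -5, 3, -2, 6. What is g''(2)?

Write σ_i for g''(x_i). With h_i = 1, 1, 1 and divided differences Δ_i = 8, -5, 8, the continuity of g' gives the tridiagonal system
  1·σ_0 + 4·σ_1 + 1·σ_2 = 6(Δ_1 - Δ_0) = -78
  1·σ_1 + 4·σ_2 + 1·σ_3 = 6(Δ_2 - Δ_1) = 78
Natural end conditions: σ_0 = σ_3 = 0.
Forward elimination and back-substitution give σ_0 = 0, σ_1 = -26, σ_2 = 26, σ_3 = 0.

26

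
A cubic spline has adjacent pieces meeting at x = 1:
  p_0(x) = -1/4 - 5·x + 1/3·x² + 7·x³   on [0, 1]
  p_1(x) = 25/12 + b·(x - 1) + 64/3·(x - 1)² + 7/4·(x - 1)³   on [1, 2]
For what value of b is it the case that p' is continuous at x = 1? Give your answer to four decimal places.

p_0'(x) = -5 + 2/3·x + 21·x², so p_0'(1) = 50/3. On the right, p_1'(1) = b, so b = 50/3.

16.6667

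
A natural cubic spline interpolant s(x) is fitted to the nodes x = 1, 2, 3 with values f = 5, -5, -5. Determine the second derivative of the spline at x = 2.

15

Put m_i = s'' at the i-th knot. Here h = (1, 1) and Δ = (-10, 0), so the interior equations h_(i-1)·m_(i-1) + 2(h_(i-1)+h_i)·m_i + h_i·m_(i+1) = 6(Δ_i − Δ_(i-1)) read
  1·m_0 + 4·m_1 + 1·m_2 = 6(Δ_1 - Δ_0) = 60
Natural end conditions: m_0 = m_2 = 0.
Solving: m_0 = 0, m_1 = 15, m_2 = 0.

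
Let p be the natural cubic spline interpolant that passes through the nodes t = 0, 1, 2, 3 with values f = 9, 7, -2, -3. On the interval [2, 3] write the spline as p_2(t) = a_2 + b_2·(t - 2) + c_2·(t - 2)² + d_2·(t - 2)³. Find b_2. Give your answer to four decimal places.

Write M_i for p''(x_i). With h_i = 1, 1, 1 and divided differences Δ_i = -2, -9, -1, the continuity of p' gives the tridiagonal system
  1·M_0 + 4·M_1 + 1·M_2 = 6(Δ_1 - Δ_0) = -42
  1·M_1 + 4·M_2 + 1·M_3 = 6(Δ_2 - Δ_1) = 48
Natural end conditions: M_0 = M_3 = 0.
Solving: M_0 = 0, M_1 = -72/5, M_2 = 78/5, M_3 = 0.
On [2, 3], with p_2(t) = a_2 + b_2·(t - 2) + c_2·(t - 2)² + d_2·(t - 2)³: c_2 = M_2/2 = 39/5, d_2 = (M_3 - M_2)/(6h_2) = -13/5, b_2 = Δ_2 - h_2(2M_2 + M_3)/6 = -31/5.

-6.2000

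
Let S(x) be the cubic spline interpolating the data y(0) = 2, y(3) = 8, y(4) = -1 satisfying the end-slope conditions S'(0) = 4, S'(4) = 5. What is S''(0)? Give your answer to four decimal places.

6.5000

Put m_i = S'' at the i-th knot. Here h = (3, 1) and Δ = (2, -9), so the interior equations h_(i-1)·m_(i-1) + 2(h_(i-1)+h_i)·m_i + h_i·m_(i+1) = 6(Δ_i − Δ_(i-1)) read
  3·m_0 + 8·m_1 + 1·m_2 = 6(Δ_1 - Δ_0) = -66
Clamped end conditions give two more equations: 2h_0·m_0 + h_0·m_1 = 6(Δ_0 - S'(0)) = -12 and h_1·m_1 + 2h_1·m_2 = 6(S'(4) - Δ_1) = 84.
Solving the tridiagonal system: m_0 = 13/2, m_1 = -17, m_2 = 101/2.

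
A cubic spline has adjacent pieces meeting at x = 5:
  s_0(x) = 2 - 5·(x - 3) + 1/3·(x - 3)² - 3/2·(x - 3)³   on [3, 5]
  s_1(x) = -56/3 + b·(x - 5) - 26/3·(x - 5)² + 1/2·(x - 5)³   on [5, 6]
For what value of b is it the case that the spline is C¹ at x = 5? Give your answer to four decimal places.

-21.6667

s_0'(x) = -5 + 2/3·(x - 3) - 9/2·(x - 3)², so s_0'(5) = -65/3. On the right, s_1'(5) = b, so b = -65/3.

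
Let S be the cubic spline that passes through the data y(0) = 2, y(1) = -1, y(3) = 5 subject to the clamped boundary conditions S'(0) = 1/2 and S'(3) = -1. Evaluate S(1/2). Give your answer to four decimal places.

Let M_i = S''(x_i). Step sizes h_i = 1, 2; slopes of the chords Δ_i = (y_(i+1) - y_i)/h_i = -3, 3.
  1·M_0 + 6·M_1 + 2·M_2 = 6(Δ_1 - Δ_0) = 36
Clamped end conditions give two more equations: 2h_0·M_0 + h_0·M_1 = 6(Δ_0 - S'(0)) = -21 and h_1·M_1 + 2h_1·M_2 = 6(S'(3) - Δ_1) = -24.
Solving the tridiagonal system: M_0 = -17, M_1 = 13, M_2 = -25/2.
On [0, 1], S(x) = 2 + 1/2·x - 17/2·x² + 5·x³.
With x = 1/2: S(1/2) = 3/4.

0.7500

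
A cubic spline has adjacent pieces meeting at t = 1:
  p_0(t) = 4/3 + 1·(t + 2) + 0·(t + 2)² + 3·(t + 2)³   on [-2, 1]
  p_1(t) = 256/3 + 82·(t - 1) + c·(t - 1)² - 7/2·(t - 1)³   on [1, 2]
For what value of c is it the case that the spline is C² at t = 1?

27

p_0''(t) = 0 + 18·(t + 2), so p_0''(1) = 54. On the right, p_1''(1) = 2c, so c = 27.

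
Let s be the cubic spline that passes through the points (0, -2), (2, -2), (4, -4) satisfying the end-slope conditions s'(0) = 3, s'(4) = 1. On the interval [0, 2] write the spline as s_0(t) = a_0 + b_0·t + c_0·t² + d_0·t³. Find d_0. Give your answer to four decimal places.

0.3125

Let M_i = s''(x_i). Step sizes h_i = 2, 2; slopes of the chords Δ_i = (y_(i+1) - y_i)/h_i = 0, -1.
  2·M_0 + 8·M_1 + 2·M_2 = 6(Δ_1 - Δ_0) = -6
Clamped end conditions give two more equations: 2h_0·M_0 + h_0·M_1 = 6(Δ_0 - s'(0)) = -18 and h_1·M_1 + 2h_1·M_2 = 6(s'(4) - Δ_1) = 12.
Solving the tridiagonal system: M_0 = -17/4, M_1 = -1/2, M_2 = 13/4.
On [0, 2], with s_0(t) = a_0 + b_0·t + c_0·t² + d_0·t³: c_0 = M_0/2 = -17/8, d_0 = (M_1 - M_0)/(6h_0) = 5/16, b_0 = Δ_0 - h_0(2M_0 + M_1)/6 = 3.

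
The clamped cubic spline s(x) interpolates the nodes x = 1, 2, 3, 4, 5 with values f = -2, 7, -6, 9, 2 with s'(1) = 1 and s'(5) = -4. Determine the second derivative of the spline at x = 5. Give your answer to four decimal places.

Put M_i = s'' at the i-th knot. Here h = (1, 1, 1, 1) and Δ = (9, -13, 15, -7), so the interior equations h_(i-1)·M_(i-1) + 2(h_(i-1)+h_i)·M_i + h_i·M_(i+1) = 6(Δ_i − Δ_(i-1)) read
  1·M_0 + 4·M_1 + 1·M_2 = 6(Δ_1 - Δ_0) = -132
  1·M_1 + 4·M_2 + 1·M_3 = 6(Δ_2 - Δ_1) = 168
  1·M_2 + 4·M_3 + 1·M_4 = 6(Δ_3 - Δ_2) = -132
Clamped end conditions give two more equations: 2h_0·M_0 + h_0·M_1 = 6(Δ_0 - s'(1)) = 48 and h_3·M_3 + 2h_3·M_4 = 6(s'(5) - Δ_3) = 18.
Solving the tridiagonal system: M_0 = 1591/28, M_1 = -919/14, M_2 = 295/4, M_3 = -859/14, M_4 = 1111/28.

39.6786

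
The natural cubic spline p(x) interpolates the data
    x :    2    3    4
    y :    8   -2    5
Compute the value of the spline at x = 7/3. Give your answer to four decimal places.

Put σ_i = p'' at the i-th knot. Here h = (1, 1) and Δ = (-10, 7), so the interior equations h_(i-1)·σ_(i-1) + 2(h_(i-1)+h_i)·σ_i + h_i·σ_(i+1) = 6(Δ_i − Δ_(i-1)) read
  1·σ_0 + 4·σ_1 + 1·σ_2 = 6(Δ_1 - Δ_0) = 102
Natural end conditions: σ_0 = σ_2 = 0.
Solving: σ_0 = 0, σ_1 = 51/2, σ_2 = 0.
On [2, 3], p(x) = 8 - 57/4·(x - 2) + 0·(x - 2)² + 17/4·(x - 2)³.
With (x - 2) = 1/3: p(7/3) = 92/27.

3.4074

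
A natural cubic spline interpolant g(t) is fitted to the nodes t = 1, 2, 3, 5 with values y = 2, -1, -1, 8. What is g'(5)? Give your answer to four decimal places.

Put σ_i = g'' at the i-th knot. Here h = (1, 1, 2) and Δ = (-3, 0, 9/2), so the interior equations h_(i-1)·σ_(i-1) + 2(h_(i-1)+h_i)·σ_i + h_i·σ_(i+1) = 6(Δ_i − Δ_(i-1)) read
  1·σ_0 + 4·σ_1 + 1·σ_2 = 6(Δ_1 - Δ_0) = 18
  1·σ_1 + 6·σ_2 + 2·σ_3 = 6(Δ_2 - Δ_1) = 27
Natural end conditions: σ_0 = σ_3 = 0.
Solving the tridiagonal system: σ_0 = 0, σ_1 = 81/23, σ_2 = 90/23, σ_3 = 0.
On [3, 5], g'(t) = b_2 + 2c_2·(t - 3) + 3d_2·(t - 3)² with b_2 = Δ_2 - h_2(2σ_2 + σ_3)/6 = 87/46, c_2 = σ_2/2 = 45/23, d_2 = (σ_3 - σ_2)/(6h_2) = -15/46. So g'(5) = 267/46.

5.8043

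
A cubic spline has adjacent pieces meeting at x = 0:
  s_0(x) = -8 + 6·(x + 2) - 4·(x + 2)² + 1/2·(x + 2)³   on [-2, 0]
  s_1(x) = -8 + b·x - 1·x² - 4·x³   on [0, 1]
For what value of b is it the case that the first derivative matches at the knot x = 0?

s_0'(x) = 6 - 8·(x + 2) + 3/2·(x + 2)², so s_0'(0) = -4. On the right, s_1'(0) = b, so b = -4.

-4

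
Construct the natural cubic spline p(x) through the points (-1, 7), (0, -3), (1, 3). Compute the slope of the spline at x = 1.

10

Let M_i = p''(x_i). Step sizes h_i = 1, 1; slopes of the chords Δ_i = (y_(i+1) - y_i)/h_i = -10, 6.
  1·M_0 + 4·M_1 + 1·M_2 = 6(Δ_1 - Δ_0) = 96
Natural end conditions: M_0 = M_2 = 0.
Forward elimination and back-substitution give M_0 = 0, M_1 = 24, M_2 = 0.
On [0, 1], p'(x) = b_1 + 2c_1·x + 3d_1·x² with b_1 = Δ_1 - h_1(2M_1 + M_2)/6 = -2, c_1 = M_1/2 = 12, d_1 = (M_2 - M_1)/(6h_1) = -4. So p'(1) = 10.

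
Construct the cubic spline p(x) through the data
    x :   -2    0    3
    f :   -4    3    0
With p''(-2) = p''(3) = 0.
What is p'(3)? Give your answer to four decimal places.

With m_i denoting the second derivative at x_i, h_i = 2, 3, and Δ_i = (y_(i+1) − y_i)/h_i = 7/2, -1:
  2·m_0 + 10·m_1 + 3·m_2 = 6(Δ_1 - Δ_0) = -27
Natural end conditions: m_0 = m_2 = 0.
Hence m_0 = 0, m_1 = -27/10, m_2 = 0.
On [0, 3], p'(x) = b_1 + 2c_1·x + 3d_1·x² with b_1 = Δ_1 - h_1(2m_1 + m_2)/6 = 17/10, c_1 = m_1/2 = -27/20, d_1 = (m_2 - m_1)/(6h_1) = 3/20. So p'(3) = -47/20.

-2.3500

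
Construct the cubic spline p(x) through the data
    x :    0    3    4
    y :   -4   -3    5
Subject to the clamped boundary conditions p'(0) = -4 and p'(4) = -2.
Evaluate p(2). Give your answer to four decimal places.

Write M_i for p''(x_i). With h_i = 3, 1 and divided differences Δ_i = 1/3, 8, the continuity of p' gives the tridiagonal system
  3·M_0 + 8·M_1 + 1·M_2 = 6(Δ_1 - Δ_0) = 46
Clamped end conditions give two more equations: 2h_0·M_0 + h_0·M_1 = 6(Δ_0 - p'(0)) = 26 and h_1·M_1 + 2h_1·M_2 = 6(p'(4) - Δ_1) = -60.
Forward elimination and back-substitution give M_0 = -11/12, M_1 = 21/2, M_2 = -141/4.
On [0, 3], p(x) = -4 - 4·x - 11/24·x² + 137/216·x³.
With x = 2: p(2) = -473/54.

-8.7593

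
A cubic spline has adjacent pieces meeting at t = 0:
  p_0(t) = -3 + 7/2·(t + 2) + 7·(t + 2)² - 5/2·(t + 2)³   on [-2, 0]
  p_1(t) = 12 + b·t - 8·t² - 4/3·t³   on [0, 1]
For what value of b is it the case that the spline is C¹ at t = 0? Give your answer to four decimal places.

1.5000

p_0'(t) = 7/2 + 14·(t + 2) - 15/2·(t + 2)², so p_0'(0) = 3/2. On the right, p_1'(0) = b, so b = 3/2.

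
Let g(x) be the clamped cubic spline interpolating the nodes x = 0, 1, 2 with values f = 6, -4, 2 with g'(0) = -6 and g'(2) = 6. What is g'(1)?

-3

Write M_i for g''(x_i). With h_i = 1, 1 and divided differences Δ_i = -10, 6, the continuity of g' gives the tridiagonal system
  1·M_0 + 4·M_1 + 1·M_2 = 6(Δ_1 - Δ_0) = 96
Clamped end conditions give two more equations: 2h_0·M_0 + h_0·M_1 = 6(Δ_0 - g'(0)) = -24 and h_1·M_1 + 2h_1·M_2 = 6(g'(2) - Δ_1) = 0.
Hence M_0 = -30, M_1 = 36, M_2 = -18.
On [1, 2], g'(x) = b_1 + 2c_1·(x - 1) + 3d_1·(x - 1)² with b_1 = Δ_1 - h_1(2M_1 + M_2)/6 = -3, c_1 = M_1/2 = 18, d_1 = (M_2 - M_1)/(6h_1) = -9. So g'(1) = -3.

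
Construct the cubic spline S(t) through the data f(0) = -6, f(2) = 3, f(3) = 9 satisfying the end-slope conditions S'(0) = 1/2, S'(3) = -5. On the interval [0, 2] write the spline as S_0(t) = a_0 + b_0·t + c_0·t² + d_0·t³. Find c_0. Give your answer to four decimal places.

Let M_i = S''(x_i). Step sizes h_i = 2, 1; slopes of the chords Δ_i = (y_(i+1) - y_i)/h_i = 9/2, 6.
  2·M_0 + 6·M_1 + 1·M_2 = 6(Δ_1 - Δ_0) = 9
Clamped end conditions give two more equations: 2h_0·M_0 + h_0·M_1 = 6(Δ_0 - S'(0)) = 24 and h_1·M_1 + 2h_1·M_2 = 6(S'(3) - Δ_1) = -66.
Forward elimination and back-substitution give M_0 = 8/3, M_1 = 20/3, M_2 = -109/3.
On [0, 2], with S_0(t) = a_0 + b_0·t + c_0·t² + d_0·t³: c_0 = M_0/2 = 4/3, d_0 = (M_1 - M_0)/(6h_0) = 1/3, b_0 = Δ_0 - h_0(2M_0 + M_1)/6 = 1/2.

1.3333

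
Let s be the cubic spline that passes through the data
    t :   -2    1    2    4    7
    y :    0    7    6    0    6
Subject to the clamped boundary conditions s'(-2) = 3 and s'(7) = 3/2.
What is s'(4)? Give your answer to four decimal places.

-1.0758

Let M_i = s''(x_i). Step sizes h_i = 3, 1, 2, 3; slopes of the chords Δ_i = (y_(i+1) - y_i)/h_i = 7/3, -1, -3, 2.
  3·M_0 + 8·M_1 + 1·M_2 = 6(Δ_1 - Δ_0) = -20
  1·M_1 + 6·M_2 + 2·M_3 = 6(Δ_2 - Δ_1) = -12
  2·M_2 + 10·M_3 + 3·M_4 = 6(Δ_3 - Δ_2) = 30
Clamped end conditions give two more equations: 2h_0·M_0 + h_0·M_1 = 6(Δ_0 - s'(-2)) = -4 and h_3·M_3 + 2h_3·M_4 = 6(s'(7) - Δ_3) = -3.
Solving: M_0 = 95/198, M_1 = -227/99, M_2 = -613/198, M_3 = 439/99, M_4 = -269/99.
On [4, 7], s'(t) = b_3 + 2c_3·(t - 4) + 3d_3·(t - 4)² with b_3 = Δ_3 - h_3(2M_3 + M_4)/6 = -71/66, c_3 = M_3/2 = 439/198, d_3 = (M_4 - M_3)/(6h_3) = -118/297. So s'(4) = -71/66.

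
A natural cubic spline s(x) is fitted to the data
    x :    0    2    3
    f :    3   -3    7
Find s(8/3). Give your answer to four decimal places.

Let m_i = s''(x_i). Step sizes h_i = 2, 1; slopes of the chords Δ_i = (y_(i+1) - y_i)/h_i = -3, 10.
  2·m_0 + 6·m_1 + 1·m_2 = 6(Δ_1 - Δ_0) = 78
Natural end conditions: m_0 = m_2 = 0.
Hence m_0 = 0, m_1 = 13, m_2 = 0.
On [2, 3], s(x) = -3 + 17/3·(x - 2) + 13/2·(x - 2)² - 13/6·(x - 2)³.
With (x - 2) = 2/3: s(8/3) = 245/81.

3.0247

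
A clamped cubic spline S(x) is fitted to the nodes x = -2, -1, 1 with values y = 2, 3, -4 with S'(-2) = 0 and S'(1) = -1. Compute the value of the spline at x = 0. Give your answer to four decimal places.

-0.3958

Put M_i = S'' at the i-th knot. Here h = (1, 2) and Δ = (1, -7/2), so the interior equations h_(i-1)·M_(i-1) + 2(h_(i-1)+h_i)·M_i + h_i·M_(i+1) = 6(Δ_i − Δ_(i-1)) read
  1·M_0 + 6·M_1 + 2·M_2 = 6(Δ_1 - Δ_0) = -27
Clamped end conditions give two more equations: 2h_0·M_0 + h_0·M_1 = 6(Δ_0 - S'(-2)) = 6 and h_1·M_1 + 2h_1·M_2 = 6(S'(1) - Δ_1) = 15.
Forward elimination and back-substitution give M_0 = 43/6, M_1 = -25/3, M_2 = 95/12.
On [-1, 1], S(x) = 3 - 7/12·(x + 1) - 25/6·(x + 1)² + 65/48·(x + 1)³.
With (x + 1) = 1: S(0) = -19/48.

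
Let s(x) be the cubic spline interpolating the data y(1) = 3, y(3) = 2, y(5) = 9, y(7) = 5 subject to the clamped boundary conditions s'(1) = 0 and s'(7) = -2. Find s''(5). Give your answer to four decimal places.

With σ_i denoting the second derivative at x_i, h_i = 2, 2, 2, and Δ_i = (y_(i+1) − y_i)/h_i = -1/2, 7/2, -2:
  2·σ_0 + 8·σ_1 + 2·σ_2 = 6(Δ_1 - Δ_0) = 24
  2·σ_1 + 8·σ_2 + 2·σ_3 = 6(Δ_2 - Δ_1) = -33
Clamped end conditions give two more equations: 2h_0·σ_0 + h_0·σ_1 = 6(Δ_0 - s'(1)) = -3 and h_2·σ_2 + 2h_2·σ_3 = 6(s'(7) - Δ_2) = 0.
Forward elimination and back-substitution give σ_0 = -52/15, σ_1 = 163/30, σ_2 = -94/15, σ_3 = 47/15.

-6.2667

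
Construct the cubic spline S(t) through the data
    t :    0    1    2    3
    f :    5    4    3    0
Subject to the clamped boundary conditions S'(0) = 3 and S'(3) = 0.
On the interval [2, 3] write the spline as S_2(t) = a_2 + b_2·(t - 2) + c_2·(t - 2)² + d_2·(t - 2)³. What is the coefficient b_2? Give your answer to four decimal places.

-2.6000

Write M_i for S''(x_i). With h_i = 1, 1, 1 and divided differences Δ_i = -1, -1, -3, the continuity of S' gives the tridiagonal system
  1·M_0 + 4·M_1 + 1·M_2 = 6(Δ_1 - Δ_0) = 0
  1·M_1 + 4·M_2 + 1·M_3 = 6(Δ_2 - Δ_1) = -12
Clamped end conditions give two more equations: 2h_0·M_0 + h_0·M_1 = 6(Δ_0 - S'(0)) = -24 and h_2·M_2 + 2h_2·M_3 = 6(S'(3) - Δ_2) = 18.
Hence M_0 = -74/5, M_1 = 28/5, M_2 = -38/5, M_3 = 64/5.
On [2, 3], with S_2(t) = a_2 + b_2·(t - 2) + c_2·(t - 2)² + d_2·(t - 2)³: c_2 = M_2/2 = -19/5, d_2 = (M_3 - M_2)/(6h_2) = 17/5, b_2 = Δ_2 - h_2(2M_2 + M_3)/6 = -13/5.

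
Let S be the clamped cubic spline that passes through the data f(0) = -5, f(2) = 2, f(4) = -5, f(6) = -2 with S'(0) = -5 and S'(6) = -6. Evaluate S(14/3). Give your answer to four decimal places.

With M_i denoting the second derivative at x_i, h_i = 2, 2, 2, and Δ_i = (y_(i+1) − y_i)/h_i = 7/2, -7/2, 3/2:
  2·M_0 + 8·M_1 + 2·M_2 = 6(Δ_1 - Δ_0) = -42
  2·M_1 + 8·M_2 + 2·M_3 = 6(Δ_2 - Δ_1) = 30
Clamped end conditions give two more equations: 2h_0·M_0 + h_0·M_1 = 6(Δ_0 - S'(0)) = 51 and h_2·M_2 + 2h_2·M_3 = 6(S'(6) - Δ_2) = -45.
Solving: M_0 = 115/6, M_1 = -77/6, M_2 = 67/6, M_3 = -101/6.
On [4, 6], S(x) = -5 - 1/3·(x - 4) + 67/12·(x - 4)² - 7/3·(x - 4)³.
With (x - 4) = 2/3: S(14/3) = -278/81.

-3.4321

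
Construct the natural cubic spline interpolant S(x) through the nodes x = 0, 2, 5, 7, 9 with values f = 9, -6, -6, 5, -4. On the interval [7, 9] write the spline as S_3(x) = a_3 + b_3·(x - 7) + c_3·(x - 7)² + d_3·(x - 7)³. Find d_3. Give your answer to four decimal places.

Let σ_i = S''(x_i). Step sizes h_i = 2, 3, 2, 2; slopes of the chords Δ_i = (y_(i+1) - y_i)/h_i = -15/2, 0, 11/2, -9/2.
  2·σ_0 + 10·σ_1 + 3·σ_2 = 6(Δ_1 - Δ_0) = 45
  3·σ_1 + 10·σ_2 + 2·σ_3 = 6(Δ_2 - Δ_1) = 33
  2·σ_2 + 8·σ_3 + 2·σ_4 = 6(Δ_3 - Δ_2) = -60
Natural end conditions: σ_0 = σ_4 = 0.
Solving the tridiagonal system: σ_0 = 0, σ_1 = 567/172, σ_2 = 345/86, σ_3 = -2925/344, σ_4 = 0.
On [7, 9], with S_3(x) = a_3 + b_3·(x - 7) + c_3·(x - 7)² + d_3·(x - 7)³: c_3 = σ_3/2 = -2925/688, d_3 = (σ_4 - σ_3)/(6h_3) = 975/1376, b_3 = Δ_3 - h_3(2σ_3 + σ_4)/6 = 201/172.

0.7086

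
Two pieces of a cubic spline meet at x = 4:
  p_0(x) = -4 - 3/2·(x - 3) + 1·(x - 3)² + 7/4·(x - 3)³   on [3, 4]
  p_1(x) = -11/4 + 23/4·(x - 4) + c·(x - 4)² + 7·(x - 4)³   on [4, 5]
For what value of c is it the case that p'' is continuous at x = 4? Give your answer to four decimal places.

6.2500

p_0''(x) = 2 + 21/2·(x - 3), so p_0''(4) = 25/2. On the right, p_1''(4) = 2c, so c = 25/4.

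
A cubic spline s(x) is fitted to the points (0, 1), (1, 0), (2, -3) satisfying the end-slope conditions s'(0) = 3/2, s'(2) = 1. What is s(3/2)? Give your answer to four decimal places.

Put m_i = s'' at the i-th knot. Here h = (1, 1) and Δ = (-1, -3), so the interior equations h_(i-1)·m_(i-1) + 2(h_(i-1)+h_i)·m_i + h_i·m_(i+1) = 6(Δ_i − Δ_(i-1)) read
  1·m_0 + 4·m_1 + 1·m_2 = 6(Δ_1 - Δ_0) = -12
Clamped end conditions give two more equations: 2h_0·m_0 + h_0·m_1 = 6(Δ_0 - s'(0)) = -15 and h_1·m_1 + 2h_1·m_2 = 6(s'(2) - Δ_1) = 24.
Forward elimination and back-substitution give m_0 = -19/4, m_1 = -11/2, m_2 = 59/4.
On [1, 2], s(x) = 0 - 29/8·(x - 1) - 11/4·(x - 1)² + 27/8·(x - 1)³.
With (x - 1) = 1/2: s(3/2) = -133/64.

-2.0781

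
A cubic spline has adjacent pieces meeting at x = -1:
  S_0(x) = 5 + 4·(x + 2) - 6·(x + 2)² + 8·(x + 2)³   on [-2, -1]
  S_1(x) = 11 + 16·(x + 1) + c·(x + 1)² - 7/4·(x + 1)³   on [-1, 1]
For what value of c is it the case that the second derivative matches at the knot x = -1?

18

S_0''(x) = -12 + 48·(x + 2), so S_0''(-1) = 36. On the right, S_1''(-1) = 2c, so c = 18.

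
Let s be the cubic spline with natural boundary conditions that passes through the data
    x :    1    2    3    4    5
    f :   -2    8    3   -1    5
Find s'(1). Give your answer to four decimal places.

13.9107

Write m_i for s''(x_i). With h_i = 1, 1, 1, 1 and divided differences Δ_i = 10, -5, -4, 6, the continuity of s' gives the tridiagonal system
  1·m_0 + 4·m_1 + 1·m_2 = 6(Δ_1 - Δ_0) = -90
  1·m_1 + 4·m_2 + 1·m_3 = 6(Δ_2 - Δ_1) = 6
  1·m_2 + 4·m_3 + 1·m_4 = 6(Δ_3 - Δ_2) = 60
Natural end conditions: m_0 = m_4 = 0.
Hence m_0 = 0, m_1 = -657/28, m_2 = 27/7, m_3 = 393/28, m_4 = 0.
On [1, 2], s'(x) = b_0 + 2c_0·(x - 1) + 3d_0·(x - 1)² with b_0 = Δ_0 - h_0(2m_0 + m_1)/6 = 779/56, c_0 = m_0/2 = 0, d_0 = (m_1 - m_0)/(6h_0) = -219/56. So s'(1) = 779/56.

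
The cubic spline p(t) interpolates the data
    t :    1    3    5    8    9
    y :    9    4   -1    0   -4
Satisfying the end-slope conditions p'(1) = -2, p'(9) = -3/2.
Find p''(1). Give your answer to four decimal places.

-0.3368

Write m_i for p''(x_i). With h_i = 2, 2, 3, 1 and divided differences Δ_i = -5/2, -5/2, 1/3, -4, the continuity of p' gives the tridiagonal system
  2·m_0 + 8·m_1 + 2·m_2 = 6(Δ_1 - Δ_0) = 0
  2·m_1 + 10·m_2 + 3·m_3 = 6(Δ_2 - Δ_1) = 17
  3·m_2 + 8·m_3 + 1·m_4 = 6(Δ_3 - Δ_2) = -26
Clamped end conditions give two more equations: 2h_0·m_0 + h_0·m_1 = 6(Δ_0 - p'(1)) = -3 and h_3·m_3 + 2h_3·m_4 = 6(p'(9) - Δ_3) = 15.
Solving the tridiagonal system: m_0 = -97/288, m_1 = -119/144, m_2 = 1049/288, m_3 = -853/144, m_4 = 3013/288.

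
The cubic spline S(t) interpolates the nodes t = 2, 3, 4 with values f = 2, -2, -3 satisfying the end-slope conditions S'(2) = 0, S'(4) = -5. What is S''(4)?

Put m_i = S'' at the i-th knot. Here h = (1, 1) and Δ = (-4, -1), so the interior equations h_(i-1)·m_(i-1) + 2(h_(i-1)+h_i)·m_i + h_i·m_(i+1) = 6(Δ_i − Δ_(i-1)) read
  1·m_0 + 4·m_1 + 1·m_2 = 6(Δ_1 - Δ_0) = 18
Clamped end conditions give two more equations: 2h_0·m_0 + h_0·m_1 = 6(Δ_0 - S'(2)) = -24 and h_1·m_1 + 2h_1·m_2 = 6(S'(4) - Δ_1) = -24.
Solving: m_0 = -19, m_1 = 14, m_2 = -19.

-19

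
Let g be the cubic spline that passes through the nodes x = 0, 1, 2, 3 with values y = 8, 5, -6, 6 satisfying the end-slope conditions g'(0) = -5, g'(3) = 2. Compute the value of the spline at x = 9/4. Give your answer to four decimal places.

With M_i denoting the second derivative at x_i, h_i = 1, 1, 1, and Δ_i = (y_(i+1) − y_i)/h_i = -3, -11, 12:
  1·M_0 + 4·M_1 + 1·M_2 = 6(Δ_1 - Δ_0) = -48
  1·M_1 + 4·M_2 + 1·M_3 = 6(Δ_2 - Δ_1) = 138
Clamped end conditions give two more equations: 2h_0·M_0 + h_0·M_1 = 6(Δ_0 - g'(0)) = 12 and h_2·M_2 + 2h_2·M_3 = 6(g'(3) - Δ_2) = -60.
Hence M_0 = 328/15, M_1 = -476/15, M_2 = 856/15, M_3 = -878/15.
On [2, 3], g(x) = -6 + 41/15·(x - 2) + 428/15·(x - 2)² - 289/15·(x - 2)³.
With (x - 2) = 1/4: g(9/4) = -1227/320.

-3.8344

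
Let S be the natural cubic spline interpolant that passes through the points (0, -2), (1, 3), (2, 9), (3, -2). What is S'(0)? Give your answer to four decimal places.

Put σ_i = S'' at the i-th knot. Here h = (1, 1, 1) and Δ = (5, 6, -11), so the interior equations h_(i-1)·σ_(i-1) + 2(h_(i-1)+h_i)·σ_i + h_i·σ_(i+1) = 6(Δ_i − Δ_(i-1)) read
  1·σ_0 + 4·σ_1 + 1·σ_2 = 6(Δ_1 - Δ_0) = 6
  1·σ_1 + 4·σ_2 + 1·σ_3 = 6(Δ_2 - Δ_1) = -102
Natural end conditions: σ_0 = σ_3 = 0.
Solving the tridiagonal system: σ_0 = 0, σ_1 = 42/5, σ_2 = -138/5, σ_3 = 0.
On [0, 1], S'(x) = b_0 + 2c_0·x + 3d_0·x² with b_0 = Δ_0 - h_0(2σ_0 + σ_1)/6 = 18/5, c_0 = σ_0/2 = 0, d_0 = (σ_1 - σ_0)/(6h_0) = 7/5. So S'(0) = 18/5.

3.6000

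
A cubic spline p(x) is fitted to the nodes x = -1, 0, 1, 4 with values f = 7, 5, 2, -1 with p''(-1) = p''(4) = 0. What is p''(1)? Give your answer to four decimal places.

Write σ_i for p''(x_i). With h_i = 1, 1, 3 and divided differences Δ_i = -2, -3, -1, the continuity of p' gives the tridiagonal system
  1·σ_0 + 4·σ_1 + 1·σ_2 = 6(Δ_1 - Δ_0) = -6
  1·σ_1 + 8·σ_2 + 3·σ_3 = 6(Δ_2 - Δ_1) = 12
Natural end conditions: σ_0 = σ_3 = 0.
Hence σ_0 = 0, σ_1 = -60/31, σ_2 = 54/31, σ_3 = 0.

1.7419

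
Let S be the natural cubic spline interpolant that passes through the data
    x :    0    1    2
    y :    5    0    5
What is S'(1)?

Let M_i = S''(x_i). Step sizes h_i = 1, 1; slopes of the chords Δ_i = (y_(i+1) - y_i)/h_i = -5, 5.
  1·M_0 + 4·M_1 + 1·M_2 = 6(Δ_1 - Δ_0) = 60
Natural end conditions: M_0 = M_2 = 0.
Solving the tridiagonal system: M_0 = 0, M_1 = 15, M_2 = 0.
On [1, 2], S'(x) = b_1 + 2c_1·(x - 1) + 3d_1·(x - 1)² with b_1 = Δ_1 - h_1(2M_1 + M_2)/6 = 0, c_1 = M_1/2 = 15/2, d_1 = (M_2 - M_1)/(6h_1) = -5/2. So S'(1) = 0.

0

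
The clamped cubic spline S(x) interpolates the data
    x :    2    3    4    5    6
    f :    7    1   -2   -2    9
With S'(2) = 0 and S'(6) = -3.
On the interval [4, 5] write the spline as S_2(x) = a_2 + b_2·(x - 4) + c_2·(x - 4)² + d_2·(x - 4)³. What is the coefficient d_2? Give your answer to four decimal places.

With M_i denoting the second derivative at x_i, h_i = 1, 1, 1, 1, and Δ_i = (y_(i+1) − y_i)/h_i = -6, -3, 0, 11:
  1·M_0 + 4·M_1 + 1·M_2 = 6(Δ_1 - Δ_0) = 18
  1·M_1 + 4·M_2 + 1·M_3 = 6(Δ_2 - Δ_1) = 18
  1·M_2 + 4·M_3 + 1·M_4 = 6(Δ_3 - Δ_2) = 66
Clamped end conditions give two more equations: 2h_0·M_0 + h_0·M_1 = 6(Δ_0 - S'(2)) = -36 and h_3·M_3 + 2h_3·M_4 = 6(S'(6) - Δ_3) = -84.
Hence M_0 = -675/28, M_1 = 171/14, M_2 = -27/4, M_3 = 459/14, M_4 = -1635/28.
On [4, 5], with S_2(x) = a_2 + b_2·(x - 4) + c_2·(x - 4)² + d_2·(x - 4)³: c_2 = M_2/2 = -27/8, d_2 = (M_3 - M_2)/(6h_2) = 369/56, b_2 = Δ_2 - h_2(2M_2 + M_3)/6 = -45/14.

6.5893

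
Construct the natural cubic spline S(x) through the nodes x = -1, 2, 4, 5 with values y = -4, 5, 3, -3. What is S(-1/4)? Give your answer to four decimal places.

Let M_i = S''(x_i). Step sizes h_i = 3, 2, 1; slopes of the chords Δ_i = (y_(i+1) - y_i)/h_i = 3, -1, -6.
  3·M_0 + 10·M_1 + 2·M_2 = 6(Δ_1 - Δ_0) = -24
  2·M_1 + 6·M_2 + 1·M_3 = 6(Δ_2 - Δ_1) = -30
Natural end conditions: M_0 = M_3 = 0.
Hence M_0 = 0, M_1 = -3/2, M_2 = -9/2, M_3 = 0.
On [-1, 2], S(x) = -4 + 15/4·(x + 1) + 0·(x + 1)² - 1/12·(x + 1)³.
With (x + 1) = 3/4: S(-1/4) = -313/256.

-1.2227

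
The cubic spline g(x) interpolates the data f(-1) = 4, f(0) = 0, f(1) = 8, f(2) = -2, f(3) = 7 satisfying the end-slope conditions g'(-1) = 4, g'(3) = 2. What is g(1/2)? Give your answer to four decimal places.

Put M_i = g'' at the i-th knot. Here h = (1, 1, 1, 1) and Δ = (-4, 8, -10, 9), so the interior equations h_(i-1)·M_(i-1) + 2(h_(i-1)+h_i)·M_i + h_i·M_(i+1) = 6(Δ_i − Δ_(i-1)) read
  1·M_0 + 4·M_1 + 1·M_2 = 6(Δ_1 - Δ_0) = 72
  1·M_1 + 4·M_2 + 1·M_3 = 6(Δ_2 - Δ_1) = -108
  1·M_2 + 4·M_3 + 1·M_4 = 6(Δ_3 - Δ_2) = 114
Clamped end conditions give two more equations: 2h_0·M_0 + h_0·M_1 = 6(Δ_0 - g'(-1)) = -48 and h_3·M_3 + 2h_3·M_4 = 6(g'(3) - Δ_3) = -42.
Forward elimination and back-substitution give M_0 = -1259/28, M_1 = 587/14, M_2 = -203/4, M_3 = 743/14, M_4 = -1331/28.
On [0, 1], g(x) = 0 + 139/56·x + 587/28·x² - 865/56·x³.
With x = 1/2: g(1/2) = 2039/448.

4.5513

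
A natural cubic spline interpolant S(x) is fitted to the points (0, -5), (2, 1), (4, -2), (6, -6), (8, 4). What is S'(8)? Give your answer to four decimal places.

Write M_i for S''(x_i). With h_i = 2, 2, 2, 2 and divided differences Δ_i = 3, -3/2, -2, 5, the continuity of S' gives the tridiagonal system
  2·M_0 + 8·M_1 + 2·M_2 = 6(Δ_1 - Δ_0) = -27
  2·M_1 + 8·M_2 + 2·M_3 = 6(Δ_2 - Δ_1) = -3
  2·M_2 + 8·M_3 + 2·M_4 = 6(Δ_3 - Δ_2) = 42
Natural end conditions: M_0 = M_4 = 0.
Solving the tridiagonal system: M_0 = 0, M_1 = -351/112, M_2 = -27/28, M_3 = 615/112, M_4 = 0.
On [6, 8], S'(x) = b_3 + 2c_3·(x - 6) + 3d_3·(x - 6)² with b_3 = Δ_3 - h_3(2M_3 + M_4)/6 = 75/56, c_3 = M_3/2 = 615/224, d_3 = (M_4 - M_3)/(6h_3) = -205/448. So S'(8) = 765/112.

6.8304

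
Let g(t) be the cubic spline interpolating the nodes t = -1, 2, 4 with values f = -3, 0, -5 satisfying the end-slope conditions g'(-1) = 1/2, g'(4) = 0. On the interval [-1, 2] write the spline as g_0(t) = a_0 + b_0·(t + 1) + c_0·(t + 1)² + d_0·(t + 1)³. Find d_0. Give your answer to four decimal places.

-0.3611

Write M_i for g''(x_i). With h_i = 3, 2 and divided differences Δ_i = 1, -5/2, the continuity of g' gives the tridiagonal system
  3·M_0 + 10·M_1 + 2·M_2 = 6(Δ_1 - Δ_0) = -21
Clamped end conditions give two more equations: 2h_0·M_0 + h_0·M_1 = 6(Δ_0 - g'(-1)) = 3 and h_1·M_1 + 2h_1·M_2 = 6(g'(4) - Δ_1) = 15.
Forward elimination and back-substitution give M_0 = 5/2, M_1 = -4, M_2 = 23/4.
On [-1, 2], with g_0(t) = a_0 + b_0·(t + 1) + c_0·(t + 1)² + d_0·(t + 1)³: c_0 = M_0/2 = 5/4, d_0 = (M_1 - M_0)/(6h_0) = -13/36, b_0 = Δ_0 - h_0(2M_0 + M_1)/6 = 1/2.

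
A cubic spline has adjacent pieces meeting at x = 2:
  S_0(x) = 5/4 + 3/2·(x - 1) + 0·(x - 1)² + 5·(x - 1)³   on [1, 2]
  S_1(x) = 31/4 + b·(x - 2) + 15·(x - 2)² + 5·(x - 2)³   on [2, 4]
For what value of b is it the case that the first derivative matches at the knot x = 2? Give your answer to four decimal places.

16.5000

S_0'(x) = 3/2 + 0·(x - 1) + 15·(x - 1)², so S_0'(2) = 33/2. On the right, S_1'(2) = b, so b = 33/2.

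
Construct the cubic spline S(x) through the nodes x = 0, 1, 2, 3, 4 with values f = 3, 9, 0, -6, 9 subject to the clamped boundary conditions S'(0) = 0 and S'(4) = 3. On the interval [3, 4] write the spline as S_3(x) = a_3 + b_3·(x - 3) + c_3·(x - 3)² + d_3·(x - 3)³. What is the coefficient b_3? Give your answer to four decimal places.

With M_i denoting the second derivative at x_i, h_i = 1, 1, 1, 1, and Δ_i = (y_(i+1) − y_i)/h_i = 6, -9, -6, 15:
  1·M_0 + 4·M_1 + 1·M_2 = 6(Δ_1 - Δ_0) = -90
  1·M_1 + 4·M_2 + 1·M_3 = 6(Δ_2 - Δ_1) = 18
  1·M_2 + 4·M_3 + 1·M_4 = 6(Δ_3 - Δ_2) = 126
Clamped end conditions give two more equations: 2h_0·M_0 + h_0·M_1 = 6(Δ_0 - S'(0)) = 36 and h_3·M_3 + 2h_3·M_4 = 6(S'(4) - Δ_3) = -72.
Forward elimination and back-substitution give M_0 = 939/28, M_1 = -435/14, M_2 = 3/4, M_3 = 645/14, M_4 = -1653/28.
On [3, 4], with S_3(x) = a_3 + b_3·(x - 3) + c_3·(x - 3)² + d_3·(x - 3)³: c_3 = M_3/2 = 645/28, d_3 = (M_4 - M_3)/(6h_3) = -981/56, b_3 = Δ_3 - h_3(2M_3 + M_4)/6 = 531/56.

9.4821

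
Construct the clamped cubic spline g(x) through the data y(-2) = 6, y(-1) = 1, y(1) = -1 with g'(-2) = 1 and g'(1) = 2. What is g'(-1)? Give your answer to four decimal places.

-6.1667

Write σ_i for g''(x_i). With h_i = 1, 2 and divided differences Δ_i = -5, -1, the continuity of g' gives the tridiagonal system
  1·σ_0 + 6·σ_1 + 2·σ_2 = 6(Δ_1 - Δ_0) = 24
Clamped end conditions give two more equations: 2h_0·σ_0 + h_0·σ_1 = 6(Δ_0 - g'(-2)) = -36 and h_1·σ_1 + 2h_1·σ_2 = 6(g'(1) - Δ_1) = 18.
Solving: σ_0 = -65/3, σ_1 = 22/3, σ_2 = 5/6.
On [-1, 1], g'(x) = b_1 + 2c_1·(x + 1) + 3d_1·(x + 1)² with b_1 = Δ_1 - h_1(2σ_1 + σ_2)/6 = -37/6, c_1 = σ_1/2 = 11/3, d_1 = (σ_2 - σ_1)/(6h_1) = -13/24. So g'(-1) = -37/6.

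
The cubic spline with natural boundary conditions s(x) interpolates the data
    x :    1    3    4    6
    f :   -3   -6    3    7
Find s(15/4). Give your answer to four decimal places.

Write M_i for s''(x_i). With h_i = 2, 1, 2 and divided differences Δ_i = -3/2, 9, 2, the continuity of s' gives the tridiagonal system
  2·M_0 + 6·M_1 + 1·M_2 = 6(Δ_1 - Δ_0) = 63
  1·M_1 + 6·M_2 + 2·M_3 = 6(Δ_2 - Δ_1) = -42
Natural end conditions: M_0 = M_3 = 0.
Forward elimination and back-substitution give M_0 = 0, M_1 = 12, M_2 = -9, M_3 = 0.
On [3, 4], s(x) = -6 + 13/2·(x - 3) + 6·(x - 3)² - 7/2·(x - 3)³.
With (x - 3) = 3/4: s(15/4) = 99/128.

0.7734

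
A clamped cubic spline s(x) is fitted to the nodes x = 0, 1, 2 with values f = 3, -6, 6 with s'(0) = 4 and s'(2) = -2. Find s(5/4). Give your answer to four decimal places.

Let σ_i = s''(x_i). Step sizes h_i = 1, 1; slopes of the chords Δ_i = (y_(i+1) - y_i)/h_i = -9, 12.
  1·σ_0 + 4·σ_1 + 1·σ_2 = 6(Δ_1 - Δ_0) = 126
Clamped end conditions give two more equations: 2h_0·σ_0 + h_0·σ_1 = 6(Δ_0 - s'(0)) = -78 and h_1·σ_1 + 2h_1·σ_2 = 6(s'(2) - Δ_1) = -84.
Hence σ_0 = -147/2, σ_1 = 69, σ_2 = -153/2.
On [1, 2], s(x) = -6 + 7/4·(x - 1) + 69/2·(x - 1)² - 97/4·(x - 1)³.
With (x - 1) = 1/4: s(5/4) = -969/256.

-3.7852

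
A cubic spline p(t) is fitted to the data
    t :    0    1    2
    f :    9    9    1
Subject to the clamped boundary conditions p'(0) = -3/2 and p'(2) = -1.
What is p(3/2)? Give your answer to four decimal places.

4.4531

Let M_i = p''(x_i). Step sizes h_i = 1, 1; slopes of the chords Δ_i = (y_(i+1) - y_i)/h_i = 0, -8.
  1·M_0 + 4·M_1 + 1·M_2 = 6(Δ_1 - Δ_0) = -48
Clamped end conditions give two more equations: 2h_0·M_0 + h_0·M_1 = 6(Δ_0 - p'(0)) = 9 and h_1·M_1 + 2h_1·M_2 = 6(p'(2) - Δ_1) = 42.
Forward elimination and back-substitution give M_0 = 67/4, M_1 = -49/2, M_2 = 133/4.
On [1, 2], p(t) = 9 - 43/8·(t - 1) - 49/4·(t - 1)² + 77/8·(t - 1)³.
With (t - 1) = 1/2: p(3/2) = 285/64.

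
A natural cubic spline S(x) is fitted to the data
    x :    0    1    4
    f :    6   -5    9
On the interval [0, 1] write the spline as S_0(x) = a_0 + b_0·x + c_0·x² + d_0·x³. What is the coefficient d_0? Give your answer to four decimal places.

1.9583

Let m_i = S''(x_i). Step sizes h_i = 1, 3; slopes of the chords Δ_i = (y_(i+1) - y_i)/h_i = -11, 14/3.
  1·m_0 + 8·m_1 + 3·m_2 = 6(Δ_1 - Δ_0) = 94
Natural end conditions: m_0 = m_2 = 0.
Solving: m_0 = 0, m_1 = 47/4, m_2 = 0.
On [0, 1], with S_0(x) = a_0 + b_0·x + c_0·x² + d_0·x³: c_0 = m_0/2 = 0, d_0 = (m_1 - m_0)/(6h_0) = 47/24, b_0 = Δ_0 - h_0(2m_0 + m_1)/6 = -311/24.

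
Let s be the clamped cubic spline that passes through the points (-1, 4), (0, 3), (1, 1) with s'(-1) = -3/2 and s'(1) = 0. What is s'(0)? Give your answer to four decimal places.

Put σ_i = s'' at the i-th knot. Here h = (1, 1) and Δ = (-1, -2), so the interior equations h_(i-1)·σ_(i-1) + 2(h_(i-1)+h_i)·σ_i + h_i·σ_(i+1) = 6(Δ_i − Δ_(i-1)) read
  1·σ_0 + 4·σ_1 + 1·σ_2 = 6(Δ_1 - Δ_0) = -6
Clamped end conditions give two more equations: 2h_0·σ_0 + h_0·σ_1 = 6(Δ_0 - s'(-1)) = 3 and h_1·σ_1 + 2h_1·σ_2 = 6(s'(1) - Δ_1) = 12.
Forward elimination and back-substitution give σ_0 = 15/4, σ_1 = -9/2, σ_2 = 33/4.
On [0, 1], s'(t) = b_1 + 2c_1·t + 3d_1·t² with b_1 = Δ_1 - h_1(2σ_1 + σ_2)/6 = -15/8, c_1 = σ_1/2 = -9/4, d_1 = (σ_2 - σ_1)/(6h_1) = 17/8. So s'(0) = -15/8.

-1.8750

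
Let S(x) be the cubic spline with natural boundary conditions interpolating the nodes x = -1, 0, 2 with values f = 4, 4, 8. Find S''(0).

2

Let M_i = S''(x_i). Step sizes h_i = 1, 2; slopes of the chords Δ_i = (y_(i+1) - y_i)/h_i = 0, 2.
  1·M_0 + 6·M_1 + 2·M_2 = 6(Δ_1 - Δ_0) = 12
Natural end conditions: M_0 = M_2 = 0.
Hence M_0 = 0, M_1 = 2, M_2 = 0.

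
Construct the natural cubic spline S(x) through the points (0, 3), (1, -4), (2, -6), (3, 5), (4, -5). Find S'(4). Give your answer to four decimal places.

Let M_i = S''(x_i). Step sizes h_i = 1, 1, 1, 1; slopes of the chords Δ_i = (y_(i+1) - y_i)/h_i = -7, -2, 11, -10.
  1·M_0 + 4·M_1 + 1·M_2 = 6(Δ_1 - Δ_0) = 30
  1·M_1 + 4·M_2 + 1·M_3 = 6(Δ_2 - Δ_1) = 78
  1·M_2 + 4·M_3 + 1·M_4 = 6(Δ_3 - Δ_2) = -126
Natural end conditions: M_0 = M_4 = 0.
Solving the tridiagonal system: M_0 = 0, M_1 = 3/14, M_2 = 204/7, M_3 = -543/14, M_4 = 0.
On [3, 4], S'(x) = b_3 + 2c_3·(x - 3) + 3d_3·(x - 3)² with b_3 = Δ_3 - h_3(2M_3 + M_4)/6 = 41/14, c_3 = M_3/2 = -543/28, d_3 = (M_4 - M_3)/(6h_3) = 181/28. So S'(4) = -461/28.

-16.4643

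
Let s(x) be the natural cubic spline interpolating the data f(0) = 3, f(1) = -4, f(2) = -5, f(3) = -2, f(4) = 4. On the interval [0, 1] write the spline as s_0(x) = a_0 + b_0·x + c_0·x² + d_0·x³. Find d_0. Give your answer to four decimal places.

1.3750

Put m_i = s'' at the i-th knot. Here h = (1, 1, 1, 1) and Δ = (-7, -1, 3, 6), so the interior equations h_(i-1)·m_(i-1) + 2(h_(i-1)+h_i)·m_i + h_i·m_(i+1) = 6(Δ_i − Δ_(i-1)) read
  1·m_0 + 4·m_1 + 1·m_2 = 6(Δ_1 - Δ_0) = 36
  1·m_1 + 4·m_2 + 1·m_3 = 6(Δ_2 - Δ_1) = 24
  1·m_2 + 4·m_3 + 1·m_4 = 6(Δ_3 - Δ_2) = 18
Natural end conditions: m_0 = m_4 = 0.
Forward elimination and back-substitution give m_0 = 0, m_1 = 33/4, m_2 = 3, m_3 = 15/4, m_4 = 0.
On [0, 1], with s_0(x) = a_0 + b_0·x + c_0·x² + d_0·x³: c_0 = m_0/2 = 0, d_0 = (m_1 - m_0)/(6h_0) = 11/8, b_0 = Δ_0 - h_0(2m_0 + m_1)/6 = -67/8.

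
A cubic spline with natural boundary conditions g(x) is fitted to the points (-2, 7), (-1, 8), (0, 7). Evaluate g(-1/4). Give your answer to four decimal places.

With M_i denoting the second derivative at x_i, h_i = 1, 1, and Δ_i = (y_(i+1) − y_i)/h_i = 1, -1:
  1·M_0 + 4·M_1 + 1·M_2 = 6(Δ_1 - Δ_0) = -12
Natural end conditions: M_0 = M_2 = 0.
Forward elimination and back-substitution give M_0 = 0, M_1 = -3, M_2 = 0.
On [-1, 0], g(x) = 8 + 0·(x + 1) - 3/2·(x + 1)² + 1/2·(x + 1)³.
With (x + 1) = 3/4: g(-1/4) = 943/128.

7.3672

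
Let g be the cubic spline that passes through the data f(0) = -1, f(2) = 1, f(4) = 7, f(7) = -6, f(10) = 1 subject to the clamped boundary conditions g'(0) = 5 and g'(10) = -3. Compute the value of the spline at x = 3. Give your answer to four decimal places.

Write M_i for g''(x_i). With h_i = 2, 2, 3, 3 and divided differences Δ_i = 1, 3, -13/3, 7/3, the continuity of g' gives the tridiagonal system
  2·M_0 + 8·M_1 + 2·M_2 = 6(Δ_1 - Δ_0) = 12
  2·M_1 + 10·M_2 + 3·M_3 = 6(Δ_2 - Δ_1) = -44
  3·M_2 + 12·M_3 + 3·M_4 = 6(Δ_3 - Δ_2) = 40
Clamped end conditions give two more equations: 2h_0·M_0 + h_0·M_1 = 6(Δ_0 - g'(0)) = -24 and h_3·M_3 + 2h_3·M_4 = 6(g'(10) - Δ_3) = -32.
Solving: M_0 = -309/35, M_1 = 198/35, M_2 = -39/5, M_3 = 794/105, M_4 = -319/35.
On [2, 4], g(x) = 1 + 64/35·(x - 2) + 99/35·(x - 2)² - 157/140·(x - 2)³.
With (x - 2) = 1: g(3) = 127/28.

4.5357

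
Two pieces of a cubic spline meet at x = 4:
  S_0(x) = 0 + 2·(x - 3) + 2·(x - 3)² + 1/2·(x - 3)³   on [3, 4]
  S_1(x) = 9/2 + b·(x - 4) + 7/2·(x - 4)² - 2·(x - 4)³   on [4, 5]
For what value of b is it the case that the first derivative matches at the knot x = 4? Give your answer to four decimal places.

S_0'(x) = 2 + 4·(x - 3) + 3/2·(x - 3)², so S_0'(4) = 15/2. On the right, S_1'(4) = b, so b = 15/2.

7.5000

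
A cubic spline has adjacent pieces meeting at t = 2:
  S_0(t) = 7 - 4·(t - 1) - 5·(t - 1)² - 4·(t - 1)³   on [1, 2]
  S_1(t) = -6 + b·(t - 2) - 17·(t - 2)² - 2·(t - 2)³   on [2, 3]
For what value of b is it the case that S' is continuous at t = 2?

S_0'(t) = -4 - 10·(t - 1) - 12·(t - 1)², so S_0'(2) = -26. On the right, S_1'(2) = b, so b = -26.

-26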